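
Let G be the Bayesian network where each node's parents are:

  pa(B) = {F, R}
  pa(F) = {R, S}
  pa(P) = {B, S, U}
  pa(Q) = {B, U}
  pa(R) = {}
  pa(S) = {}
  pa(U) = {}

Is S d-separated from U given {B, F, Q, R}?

Enumerating the 6 paths from S to U and testing each for blocking by {B, F, Q, R}:
Path 1: S → P ← U
  P is a collider here and neither P nor any of its descendants is conditioned on, so the collider stays closed — the path is blocked at P.
Path 2: S → P ← B → Q ← U
  P is a collider here and neither P nor any of its descendants is conditioned on, so the collider stays closed — the path is blocked at P.
Path 3: S → F ← R → B → P ← U
  R is a fork here and R is conditioned on, so the path is blocked at R.
Path 4: S → F ← R → B → Q ← U
  R is a fork here and R is conditioned on, so the path is blocked at R.
Path 5: S → F → B → P ← U
  F is a chain here and F is conditioned on, so the path is blocked at F.
Path 6: S → F → B → Q ← U
  F is a chain here and F is conditioned on, so the path is blocked at F.
All paths are blocked; S ⊥ U | {B, F, Q, R} holds.

Yes — S and U are d-separated given {B, F, Q, R}.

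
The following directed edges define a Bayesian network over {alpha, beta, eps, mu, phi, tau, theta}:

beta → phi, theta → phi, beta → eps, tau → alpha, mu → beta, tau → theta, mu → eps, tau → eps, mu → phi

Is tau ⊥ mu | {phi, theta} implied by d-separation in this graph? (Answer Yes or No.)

Yes — tau and mu are d-separated given {phi, theta}.

6 paths connect tau and mu; each must be blocked for d-separation to hold:
  1. tau → theta → phi ← beta → eps ← mu — theta:chain[blocks]; phi:collider[open]; beta:fork[open]; eps:collider[blocks] ⇒ blocked
  2. tau → theta → phi ← beta ← mu — theta:chain[blocks]; phi:collider[open]; beta:chain[open] ⇒ blocked
  3. tau → theta → phi ← mu — theta:chain[blocks]; phi:collider[open] ⇒ blocked
  4. tau → eps ← beta → phi ← mu — eps:collider[blocks]; beta:fork[open]; phi:collider[open] ⇒ blocked
  5. tau → eps ← beta ← mu — eps:collider[blocks]; beta:chain[open] ⇒ blocked
  6. tau → eps ← mu — eps:collider[blocks] ⇒ blocked
Since every path is blocked, d-separation holds.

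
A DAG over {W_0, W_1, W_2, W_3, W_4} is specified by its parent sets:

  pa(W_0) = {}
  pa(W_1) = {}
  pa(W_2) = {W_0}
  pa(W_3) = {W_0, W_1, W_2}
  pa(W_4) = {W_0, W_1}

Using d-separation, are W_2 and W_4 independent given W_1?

No — W_2 and W_4 are not d-separated given {W_1}.

We examine all 4 paths between W_2 and W_4:
Path 1: W_2 ← W_0 → W_3 ← W_1 → W_4
  W_3 is a collider here and neither W_3 nor any of its descendants is conditioned on, so the collider stays closed — the path is blocked at W_3.
Path 2: W_2 ← W_0 → W_4
  W_0 is a fork and W_0 is not conditioned on — no node blocks this path, so it is active.
Path 3: W_2 → W_3 ← W_0 → W_4
  W_3 is a collider here and neither W_3 nor any of its descendants is conditioned on, so the collider stays closed — the path is blocked at W_3.
Path 4: W_2 → W_3 ← W_1 → W_4
  W_3 is a collider here and neither W_3 nor any of its descendants is conditioned on, so the collider stays closed — the path is blocked at W_3.
Since the path W_2 ← W_0 → W_4 is active, W_2 and W_4 are not d-separated given {W_1}.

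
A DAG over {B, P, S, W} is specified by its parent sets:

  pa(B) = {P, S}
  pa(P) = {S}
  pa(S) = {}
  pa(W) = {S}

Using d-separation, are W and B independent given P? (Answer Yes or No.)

Enumerating the 2 paths from W to B and testing each for blocking by {P}:
Path 1: W ← S → P → B
  P is a chain here and P is conditioned on, so the path is blocked at P.
Path 2: W ← S → B
  S is a fork and S is not conditioned on — no node blocks this path, so it is active.
Because an active path exists, W and B are not d-separated.

No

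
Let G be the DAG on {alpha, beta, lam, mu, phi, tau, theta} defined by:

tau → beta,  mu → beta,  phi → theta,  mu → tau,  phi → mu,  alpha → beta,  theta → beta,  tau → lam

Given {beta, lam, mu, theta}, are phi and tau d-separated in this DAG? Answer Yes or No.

Yes

Enumerating the 4 paths from phi to tau and testing each for blocking by {beta, lam, mu, theta}:
Path 1: phi → theta → beta ← mu → tau
  theta is a chain here and theta is conditioned on, so the path is blocked at theta.
Path 2: phi → theta → beta ← tau
  theta is a chain here and theta is conditioned on, so the path is blocked at theta.
Path 3: phi → mu → tau
  mu is a chain here and mu is conditioned on, so the path is blocked at mu.
Path 4: phi → mu → beta ← tau
  mu is a chain here and mu is conditioned on, so the path is blocked at mu.
Since every path is blocked, d-separation holds.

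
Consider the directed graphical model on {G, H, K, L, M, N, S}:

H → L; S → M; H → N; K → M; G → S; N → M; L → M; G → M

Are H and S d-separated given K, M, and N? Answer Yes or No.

We examine all 4 paths between H and S:
Path 1: H → N → M ← G → S
  N is a chain here and N is conditioned on, so the path is blocked at N.
Path 2: H → N → M ← S
  N is a chain here and N is conditioned on, so the path is blocked at N.
Path 3: H → L → M ← G → S
  L is a chain and L is not conditioned on; M is a collider and M is conditioned on, which opens it; G is a fork and G is not conditioned on — no node blocks this path, so it is active.
Path 4: H → L → M ← S
  L is a chain and L is not conditioned on; M is a collider and M is conditioned on, which opens it — no node blocks this path, so it is active.
Because an active path exists, H and S are not d-separated.

No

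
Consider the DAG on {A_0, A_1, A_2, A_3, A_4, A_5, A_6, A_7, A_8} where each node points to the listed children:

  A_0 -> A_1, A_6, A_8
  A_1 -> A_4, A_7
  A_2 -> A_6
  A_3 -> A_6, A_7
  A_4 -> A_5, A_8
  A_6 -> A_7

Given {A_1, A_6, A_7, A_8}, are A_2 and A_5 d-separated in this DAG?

No — A_2 and A_5 are not d-separated given {A_1, A_6, A_7, A_8}.

6 paths connect A_2 and A_5; each must be blocked for d-separation to hold:
  1. A_2 → A_6 → A_7 ← A_1 → A_4 → A_5 — A_6:chain[blocks]; A_7:collider[open]; A_1:fork[blocks]; A_4:chain[open] ⇒ blocked
  2. A_2 → A_6 → A_7 ← A_1 ← A_0 → A_8 ← A_4 → A_5 — A_6:chain[blocks]; A_7:collider[open]; A_1:chain[blocks]; A_0:fork[open]; A_8:collider[open]; A_4:fork[open] ⇒ blocked
  3. A_2 → A_6 ← A_0 → A_8 ← A_4 → A_5 — A_6:collider[open]; A_0:fork[open]; A_8:collider[open]; A_4:fork[open] ⇒ active
  4. A_2 → A_6 ← A_0 → A_1 → A_4 → A_5 — A_6:collider[open]; A_0:fork[open]; A_1:chain[blocks]; A_4:chain[open] ⇒ blocked
  5. A_2 → A_6 ← A_3 → A_7 ← A_1 → A_4 → A_5 — A_6:collider[open]; A_3:fork[open]; A_7:collider[open]; A_1:fork[blocks]; A_4:chain[open] ⇒ blocked
  6. A_2 → A_6 ← A_3 → A_7 ← A_1 ← A_0 → A_8 ← A_4 → A_5 — A_6:collider[open]; A_3:fork[open]; A_7:collider[open]; A_1:chain[blocks]; A_0:fork[open]; A_8:collider[open]; A_4:fork[open] ⇒ blocked
At least one path is unblocked, so d-separation fails.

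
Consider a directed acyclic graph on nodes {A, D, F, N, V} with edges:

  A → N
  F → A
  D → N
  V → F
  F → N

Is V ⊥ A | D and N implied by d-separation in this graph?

No — V and A are not d-separated given {D, N}.

Enumerating the 2 paths from V to A and testing each for blocking by {D, N}:
  1. V → F → N ← A — F:chain[open]; N:collider[open] ⇒ active
  2. V → F → A — F:chain[open] ⇒ active
At least one path is unblocked, so d-separation fails.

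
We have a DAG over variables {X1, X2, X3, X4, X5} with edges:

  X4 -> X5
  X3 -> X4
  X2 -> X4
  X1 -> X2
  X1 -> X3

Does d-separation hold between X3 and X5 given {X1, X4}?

Yes — X3 and X5 are d-separated given {X1, X4}.

There are 2 undirected paths between X3 and X5; checking each against the conditioning set {X1, X4}:
Path 1: X3 → X4 → X5
  X4 is a chain here and X4 is conditioned on, so the path is blocked at X4.
Path 2: X3 ← X1 → X2 → X4 → X5
  X1 is a fork here and X1 is conditioned on, so the path is blocked at X1.
Since every path is blocked, d-separation holds.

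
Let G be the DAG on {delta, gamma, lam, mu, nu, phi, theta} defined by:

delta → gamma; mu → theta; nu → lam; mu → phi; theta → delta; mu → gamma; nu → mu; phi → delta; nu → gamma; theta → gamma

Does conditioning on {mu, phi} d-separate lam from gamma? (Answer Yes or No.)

6 paths connect lam and gamma; each must be blocked for d-separation to hold:
  1. lam ← nu → gamma — nu:fork[open] ⇒ active
  2. lam ← nu → mu → gamma — nu:fork[open]; mu:chain[blocks] ⇒ blocked
  3. lam ← nu → mu → phi → delta → gamma — nu:fork[open]; mu:chain[blocks]; phi:chain[blocks]; delta:chain[open] ⇒ blocked
  4. lam ← nu → mu → phi → delta ← theta → gamma — nu:fork[open]; mu:chain[blocks]; phi:chain[blocks]; delta:collider[blocks]; theta:fork[open] ⇒ blocked
  5. lam ← nu → mu → theta → delta → gamma — nu:fork[open]; mu:chain[blocks]; theta:chain[open]; delta:chain[open] ⇒ blocked
  6. lam ← nu → mu → theta → gamma — nu:fork[open]; mu:chain[blocks]; theta:chain[open] ⇒ blocked
At least one path is unblocked, so d-separation fails.

No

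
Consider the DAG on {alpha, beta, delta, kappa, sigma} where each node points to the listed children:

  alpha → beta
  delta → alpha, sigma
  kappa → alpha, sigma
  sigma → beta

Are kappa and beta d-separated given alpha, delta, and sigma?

Yes

We examine all 4 paths between kappa and beta:
  1. kappa → alpha ← delta → sigma → beta — alpha:collider[open]; delta:fork[blocks]; sigma:chain[blocks] ⇒ blocked
  2. kappa → alpha → beta — alpha:chain[blocks] ⇒ blocked
  3. kappa → sigma ← delta → alpha → beta — sigma:collider[open]; delta:fork[blocks]; alpha:chain[blocks] ⇒ blocked
  4. kappa → sigma → beta — sigma:chain[blocks] ⇒ blocked
All paths are blocked; kappa ⊥ beta | {alpha, delta, sigma} holds.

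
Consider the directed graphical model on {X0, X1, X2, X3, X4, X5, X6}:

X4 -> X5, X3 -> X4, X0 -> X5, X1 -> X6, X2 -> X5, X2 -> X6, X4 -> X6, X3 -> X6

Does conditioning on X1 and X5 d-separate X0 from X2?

No

Enumerating the 3 paths from X0 to X2 and testing each for blocking by {X1, X5}:
Path 1: X0 → X5 ← X4 → X6 ← X2
  X6 is a collider here and neither X6 nor any of its descendants is conditioned on, so the collider stays closed — the path is blocked at X6.
Path 2: X0 → X5 ← X4 ← X3 → X6 ← X2
  X6 is a collider here and neither X6 nor any of its descendants is conditioned on, so the collider stays closed — the path is blocked at X6.
Path 3: X0 → X5 ← X2
  X5 is a collider and X5 is conditioned on, which opens it — no node blocks this path, so it is active.
Because an active path exists, X0 and X2 are not d-separated.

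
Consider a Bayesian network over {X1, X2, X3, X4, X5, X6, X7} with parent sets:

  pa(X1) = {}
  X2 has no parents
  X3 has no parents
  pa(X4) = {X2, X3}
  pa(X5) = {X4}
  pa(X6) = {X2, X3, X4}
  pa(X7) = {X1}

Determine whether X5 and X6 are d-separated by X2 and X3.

We examine all 3 paths between X5 and X6:
Path 1: X5 ← X4 → X6
  X4 is a fork and X4 is not conditioned on — no node blocks this path, so it is active.
Path 2: X5 ← X4 ← X3 → X6
  X3 is a fork here and X3 is conditioned on, so the path is blocked at X3.
Path 3: X5 ← X4 ← X2 → X6
  X2 is a fork here and X2 is conditioned on, so the path is blocked at X2.
At least one path is unblocked, so d-separation fails.

No — X5 and X6 are not d-separated given {X2, X3}.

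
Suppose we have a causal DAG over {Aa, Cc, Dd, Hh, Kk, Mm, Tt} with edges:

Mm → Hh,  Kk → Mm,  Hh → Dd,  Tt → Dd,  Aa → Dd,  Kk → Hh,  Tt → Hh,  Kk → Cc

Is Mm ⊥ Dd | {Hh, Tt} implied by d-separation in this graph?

Yes

Enumerating the 4 paths from Mm to Dd and testing each for blocking by {Hh, Tt}:
Path 1: Mm → Hh ← Tt → Dd
  Tt is a fork here and Tt is conditioned on, so the path is blocked at Tt.
Path 2: Mm → Hh → Dd
  Hh is a chain here and Hh is conditioned on, so the path is blocked at Hh.
Path 3: Mm ← Kk → Hh ← Tt → Dd
  Tt is a fork here and Tt is conditioned on, so the path is blocked at Tt.
Path 4: Mm ← Kk → Hh → Dd
  Hh is a chain here and Hh is conditioned on, so the path is blocked at Hh.
Since every path is blocked, d-separation holds.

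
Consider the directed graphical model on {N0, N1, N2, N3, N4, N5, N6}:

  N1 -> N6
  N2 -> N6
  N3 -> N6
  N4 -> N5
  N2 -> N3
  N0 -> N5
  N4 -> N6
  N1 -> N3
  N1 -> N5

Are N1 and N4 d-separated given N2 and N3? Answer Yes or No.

There are 4 undirected paths between N1 and N4; checking each against the conditioning set {N2, N3}:
Path 1: N1 → N6 ← N4
  N6 is a collider here and neither N6 nor any of its descendants is conditioned on, so the collider stays closed — the path is blocked at N6.
Path 2: N1 → N3 ← N2 → N6 ← N4
  N2 is a fork here and N2 is conditioned on, so the path is blocked at N2.
Path 3: N1 → N3 → N6 ← N4
  N3 is a chain here and N3 is conditioned on, so the path is blocked at N3.
Path 4: N1 → N5 ← N4
  N5 is a collider here and neither N5 nor any of its descendants is conditioned on, so the collider stays closed — the path is blocked at N5.
All paths are blocked; N1 ⊥ N4 | {N2, N3} holds.

Yes — N1 and N4 are d-separated given {N2, N3}.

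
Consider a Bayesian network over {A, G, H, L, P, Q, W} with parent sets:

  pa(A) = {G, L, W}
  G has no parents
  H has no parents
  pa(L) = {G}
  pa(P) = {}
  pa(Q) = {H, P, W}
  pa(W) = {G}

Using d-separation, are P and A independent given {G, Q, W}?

Yes

There are 3 undirected paths between P and A; checking each against the conditioning set {G, Q, W}:
Path 1: P → Q ← W → A
  W is a fork here and W is conditioned on, so the path is blocked at W.
Path 2: P → Q ← W ← G → L → A
  W is a chain here and W is conditioned on, so the path is blocked at W.
Path 3: P → Q ← W ← G → A
  W is a chain here and W is conditioned on, so the path is blocked at W.
All paths are blocked; P ⊥ A | {G, Q, W} holds.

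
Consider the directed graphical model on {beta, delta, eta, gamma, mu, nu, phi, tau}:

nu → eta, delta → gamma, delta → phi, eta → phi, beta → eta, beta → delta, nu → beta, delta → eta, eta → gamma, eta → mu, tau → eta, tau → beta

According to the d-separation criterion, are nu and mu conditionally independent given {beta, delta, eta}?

Yes

Enumerating the 6 paths from nu to mu and testing each for blocking by {beta, delta, eta}:
  1. nu → eta → mu — eta:chain[blocks] ⇒ blocked
  2. nu → beta → delta → eta → mu — beta:chain[blocks]; delta:chain[blocks]; eta:chain[blocks] ⇒ blocked
  3. nu → beta → delta → gamma ← eta → mu — beta:chain[blocks]; delta:chain[blocks]; gamma:collider[blocks]; eta:fork[blocks] ⇒ blocked
  4. nu → beta → delta → phi ← eta → mu — beta:chain[blocks]; delta:chain[blocks]; phi:collider[blocks]; eta:fork[blocks] ⇒ blocked
  5. nu → beta ← tau → eta → mu — beta:collider[open]; tau:fork[open]; eta:chain[blocks] ⇒ blocked
  6. nu → beta → eta → mu — beta:chain[blocks]; eta:chain[blocks] ⇒ blocked
Every path is blocked, so nu and mu are d-separated given {beta, delta, eta}.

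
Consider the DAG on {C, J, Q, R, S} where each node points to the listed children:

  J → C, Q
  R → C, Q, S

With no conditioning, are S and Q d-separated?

We examine all 2 paths between S and Q:
Path 1: S ← R → Q
  R is a fork and R is not conditioned on — no node blocks this path, so it is active.
Path 2: S ← R → C ← J → Q
  C is a collider here and neither C nor any of its descendants is conditioned on, so the collider stays closed — the path is blocked at C.
Because an active path exists, S and Q are not d-separated.

No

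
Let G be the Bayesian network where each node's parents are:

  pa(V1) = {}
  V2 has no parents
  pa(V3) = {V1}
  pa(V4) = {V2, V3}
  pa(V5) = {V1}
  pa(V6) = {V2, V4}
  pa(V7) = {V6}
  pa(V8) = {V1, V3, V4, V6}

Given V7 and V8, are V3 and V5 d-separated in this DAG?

No

5 paths connect V3 and V5; each must be blocked for d-separation to hold:
Path 1: V3 ← V1 → V5
  V1 is a fork and V1 is not conditioned on — no node blocks this path, so it is active.
Path 2: V3 → V8 ← V1 → V5
  V8 is a collider and V8 is conditioned on, which opens it; V1 is a fork and V1 is not conditioned on — no node blocks this path, so it is active.
Path 3: V3 → V4 ← V2 → V6 → V8 ← V1 → V5
  V4 is a collider and its descendant V7 is conditioned on, which opens it; V2 is a fork and V2 is not conditioned on; V6 is a chain and V6 is not conditioned on; V8 is a collider and V8 is conditioned on, which opens it; V1 is a fork and V1 is not conditioned on — no node blocks this path, so it is active.
Path 4: V3 → V4 → V8 ← V1 → V5
  V4 is a chain and V4 is not conditioned on; V8 is a collider and V8 is conditioned on, which opens it; V1 is a fork and V1 is not conditioned on — no node blocks this path, so it is active.
Path 5: V3 → V4 → V6 → V8 ← V1 → V5
  V4 is a chain and V4 is not conditioned on; V6 is a chain and V6 is not conditioned on; V8 is a collider and V8 is conditioned on, which opens it; V1 is a fork and V1 is not conditioned on — no node blocks this path, so it is active.
Since the path V3 ← V1 → V5 is active, V3 and V5 are not d-separated given {V7, V8}.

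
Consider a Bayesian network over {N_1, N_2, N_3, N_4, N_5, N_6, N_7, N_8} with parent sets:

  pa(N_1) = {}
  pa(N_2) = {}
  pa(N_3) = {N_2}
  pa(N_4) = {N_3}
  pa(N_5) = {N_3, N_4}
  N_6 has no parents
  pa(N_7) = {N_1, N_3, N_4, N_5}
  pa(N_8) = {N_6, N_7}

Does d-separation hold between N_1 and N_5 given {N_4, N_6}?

Yes

5 paths connect N_1 and N_5; each must be blocked for d-separation to hold:
  1. N_1 → N_7 ← N_4 → N_5 — N_7:collider[blocks]; N_4:fork[blocks] ⇒ blocked
  2. N_1 → N_7 ← N_4 ← N_3 → N_5 — N_7:collider[blocks]; N_4:chain[blocks]; N_3:fork[open] ⇒ blocked
  3. N_1 → N_7 ← N_5 — N_7:collider[blocks] ⇒ blocked
  4. N_1 → N_7 ← N_3 → N_4 → N_5 — N_7:collider[blocks]; N_3:fork[open]; N_4:chain[blocks] ⇒ blocked
  5. N_1 → N_7 ← N_3 → N_5 — N_7:collider[blocks]; N_3:fork[open] ⇒ blocked
All paths are blocked; N_1 ⊥ N_5 | {N_4, N_6} holds.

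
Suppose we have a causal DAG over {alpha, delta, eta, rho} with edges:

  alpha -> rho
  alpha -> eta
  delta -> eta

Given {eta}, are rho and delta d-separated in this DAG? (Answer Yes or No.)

No

There is one path between rho and delta:
  1. rho ← alpha → eta ← delta — alpha:fork[open]; eta:collider[open] ⇒ active
Because an active path exists, rho and delta are not d-separated.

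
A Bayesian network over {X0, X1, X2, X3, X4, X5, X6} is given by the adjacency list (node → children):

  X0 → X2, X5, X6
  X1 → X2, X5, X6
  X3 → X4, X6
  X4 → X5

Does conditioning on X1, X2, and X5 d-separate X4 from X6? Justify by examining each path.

Enumerating the 5 paths from X4 to X6 and testing each for blocking by {X1, X2, X5}:
Path 1: X4 → X5 ← X1 → X2 ← X0 → X6
  X1 is a fork here and X1 is conditioned on, so the path is blocked at X1.
Path 2: X4 → X5 ← X1 → X6
  X1 is a fork here and X1 is conditioned on, so the path is blocked at X1.
Path 3: X4 → X5 ← X0 → X2 ← X1 → X6
  X1 is a fork here and X1 is conditioned on, so the path is blocked at X1.
Path 4: X4 → X5 ← X0 → X6
  X5 is a collider and X5 is conditioned on, which opens it; X0 is a fork and X0 is not conditioned on — no node blocks this path, so it is active.
Path 5: X4 ← X3 → X6
  X3 is a fork and X3 is not conditioned on — no node blocks this path, so it is active.
At least one path is unblocked, so d-separation fails.

No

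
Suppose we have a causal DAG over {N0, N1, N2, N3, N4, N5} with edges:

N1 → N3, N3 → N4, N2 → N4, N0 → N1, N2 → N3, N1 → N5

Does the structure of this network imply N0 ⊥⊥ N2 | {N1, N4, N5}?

Yes

Enumerating the 2 paths from N0 to N2 and testing each for blocking by {N1, N4, N5}:
Path 1: N0 → N1 → N3 ← N2
  N1 is a chain here and N1 is conditioned on, so the path is blocked at N1.
Path 2: N0 → N1 → N3 → N4 ← N2
  N1 is a chain here and N1 is conditioned on, so the path is blocked at N1.
Every path is blocked, so N0 and N2 are d-separated given {N1, N4, N5}.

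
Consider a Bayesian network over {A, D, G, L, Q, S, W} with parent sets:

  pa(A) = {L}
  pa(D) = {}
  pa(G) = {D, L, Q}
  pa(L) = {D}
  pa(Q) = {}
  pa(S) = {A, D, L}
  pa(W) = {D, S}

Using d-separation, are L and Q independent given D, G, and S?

No

There are 6 undirected paths between L and Q; checking each against the conditioning set {D, G, S}:
Path 1: L → S → W ← D → G ← Q
  S is a chain here and S is conditioned on, so the path is blocked at S.
Path 2: L → S ← D → G ← Q
  D is a fork here and D is conditioned on, so the path is blocked at D.
Path 3: L → A → S → W ← D → G ← Q
  S is a chain here and S is conditioned on, so the path is blocked at S.
Path 4: L → A → S ← D → G ← Q
  D is a fork here and D is conditioned on, so the path is blocked at D.
Path 5: L → G ← Q
  G is a collider and G is conditioned on, which opens it — no node blocks this path, so it is active.
Path 6: L ← D → G ← Q
  D is a fork here and D is conditioned on, so the path is blocked at D.
Since the path L → G ← Q is active, L and Q are not d-separated given {D, G, S}.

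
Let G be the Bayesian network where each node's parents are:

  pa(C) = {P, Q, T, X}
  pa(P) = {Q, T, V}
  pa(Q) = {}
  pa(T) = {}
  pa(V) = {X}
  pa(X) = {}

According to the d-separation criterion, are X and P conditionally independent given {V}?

Enumerating the 4 paths from X to P and testing each for blocking by {V}:
  1. X → C ← Q → P — C:collider[blocks]; Q:fork[open] ⇒ blocked
  2. X → C ← T → P — C:collider[blocks]; T:fork[open] ⇒ blocked
  3. X → C ← P — C:collider[blocks] ⇒ blocked
  4. X → V → P — V:chain[blocks] ⇒ blocked
Every path is blocked, so X and P are d-separated given {V}.

Yes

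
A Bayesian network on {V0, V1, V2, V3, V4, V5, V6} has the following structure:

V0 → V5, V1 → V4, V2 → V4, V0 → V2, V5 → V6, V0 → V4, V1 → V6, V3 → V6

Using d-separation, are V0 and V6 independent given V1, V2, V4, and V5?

We examine all 3 paths between V0 and V6:
Path 1: V0 → V4 ← V1 → V6
  V1 is a fork here and V1 is conditioned on, so the path is blocked at V1.
Path 2: V0 → V5 → V6
  V5 is a chain here and V5 is conditioned on, so the path is blocked at V5.
Path 3: V0 → V2 → V4 ← V1 → V6
  V2 is a chain here and V2 is conditioned on, so the path is blocked at V2.
Since every path is blocked, d-separation holds.

Yes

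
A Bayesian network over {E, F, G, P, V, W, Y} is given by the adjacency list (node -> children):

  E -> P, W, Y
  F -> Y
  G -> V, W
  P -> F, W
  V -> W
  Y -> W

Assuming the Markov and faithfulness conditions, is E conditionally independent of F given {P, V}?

Yes

We examine all 6 paths between E and F:
Path 1: E → W ← Y ← F
  W is a collider here and neither W nor any of its descendants is conditioned on, so the collider stays closed — the path is blocked at W.
Path 2: E → W ← P → F
  W is a collider here and neither W nor any of its descendants is conditioned on, so the collider stays closed — the path is blocked at W.
Path 3: E → Y → W ← P → F
  W is a collider here and neither W nor any of its descendants is conditioned on, so the collider stays closed — the path is blocked at W.
Path 4: E → Y ← F
  Y is a collider here and neither Y nor any of its descendants is conditioned on, so the collider stays closed — the path is blocked at Y.
Path 5: E → P → W ← Y ← F
  P is a chain here and P is conditioned on, so the path is blocked at P.
Path 6: E → P → F
  P is a chain here and P is conditioned on, so the path is blocked at P.
Since every path is blocked, d-separation holds.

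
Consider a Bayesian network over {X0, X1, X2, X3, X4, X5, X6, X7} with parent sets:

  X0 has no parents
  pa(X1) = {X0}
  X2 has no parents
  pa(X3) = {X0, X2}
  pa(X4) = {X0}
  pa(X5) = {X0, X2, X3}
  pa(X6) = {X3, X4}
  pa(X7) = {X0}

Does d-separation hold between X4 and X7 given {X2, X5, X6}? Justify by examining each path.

No — X4 and X7 are not d-separated given {X2, X5, X6}.

4 paths connect X4 and X7; each must be blocked for d-separation to hold:
Path 1: X4 → X6 ← X3 → X5 ← X0 → X7
  X6 is a collider and X6 is conditioned on, which opens it; X3 is a fork and X3 is not conditioned on; X5 is a collider and X5 is conditioned on, which opens it; X0 is a fork and X0 is not conditioned on — no node blocks this path, so it is active.
Path 2: X4 → X6 ← X3 ← X2 → X5 ← X0 → X7
  X2 is a fork here and X2 is conditioned on, so the path is blocked at X2.
Path 3: X4 → X6 ← X3 ← X0 → X7
  X6 is a collider and X6 is conditioned on, which opens it; X3 is a chain and X3 is not conditioned on; X0 is a fork and X0 is not conditioned on — no node blocks this path, so it is active.
Path 4: X4 ← X0 → X7
  X0 is a fork and X0 is not conditioned on — no node blocks this path, so it is active.
Because an active path exists, X4 and X7 are not d-separated.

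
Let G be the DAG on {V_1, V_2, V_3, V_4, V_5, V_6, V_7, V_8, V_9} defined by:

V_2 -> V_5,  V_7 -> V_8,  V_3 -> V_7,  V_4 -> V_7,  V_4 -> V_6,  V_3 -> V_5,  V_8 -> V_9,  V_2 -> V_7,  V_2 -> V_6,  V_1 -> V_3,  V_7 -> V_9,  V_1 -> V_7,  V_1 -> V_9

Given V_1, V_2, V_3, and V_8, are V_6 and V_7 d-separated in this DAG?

No

There are 6 undirected paths between V_6 and V_7; checking each against the conditioning set {V_1, V_2, V_3, V_8}:
Path 1: V_6 ← V_2 → V_7
  V_2 is a fork here and V_2 is conditioned on, so the path is blocked at V_2.
Path 2: V_6 ← V_2 → V_5 ← V_3 ← V_1 → V_9 ← V_8 ← V_7
  V_2 is a fork here and V_2 is conditioned on, so the path is blocked at V_2.
Path 3: V_6 ← V_2 → V_5 ← V_3 ← V_1 → V_9 ← V_7
  V_2 is a fork here and V_2 is conditioned on, so the path is blocked at V_2.
Path 4: V_6 ← V_2 → V_5 ← V_3 ← V_1 → V_7
  V_2 is a fork here and V_2 is conditioned on, so the path is blocked at V_2.
Path 5: V_6 ← V_2 → V_5 ← V_3 → V_7
  V_2 is a fork here and V_2 is conditioned on, so the path is blocked at V_2.
Path 6: V_6 ← V_4 → V_7
  V_4 is a fork and V_4 is not conditioned on — no node blocks this path, so it is active.
At least one path is unblocked, so d-separation fails.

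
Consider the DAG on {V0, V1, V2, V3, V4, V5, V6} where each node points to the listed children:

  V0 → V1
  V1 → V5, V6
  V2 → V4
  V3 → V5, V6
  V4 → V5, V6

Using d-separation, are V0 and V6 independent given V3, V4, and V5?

No

There are 3 undirected paths between V0 and V6; checking each against the conditioning set {V3, V4, V5}:
Path 1: V0 → V1 → V6
  V1 is a chain and V1 is not conditioned on — no node blocks this path, so it is active.
Path 2: V0 → V1 → V5 ← V4 → V6
  V4 is a fork here and V4 is conditioned on, so the path is blocked at V4.
Path 3: V0 → V1 → V5 ← V3 → V6
  V3 is a fork here and V3 is conditioned on, so the path is blocked at V3.
Since the path V0 → V1 → V6 is active, V0 and V6 are not d-separated given {V3, V4, V5}.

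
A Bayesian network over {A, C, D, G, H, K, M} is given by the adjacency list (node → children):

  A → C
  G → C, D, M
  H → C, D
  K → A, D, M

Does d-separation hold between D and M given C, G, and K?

Yes

We examine all 6 paths between D and M:
Path 1: D ← G → C ← A ← K → M
  G is a fork here and G is conditioned on, so the path is blocked at G.
Path 2: D ← G → M
  G is a fork here and G is conditioned on, so the path is blocked at G.
Path 3: D ← K → A → C ← G → M
  K is a fork here and K is conditioned on, so the path is blocked at K.
Path 4: D ← K → M
  K is a fork here and K is conditioned on, so the path is blocked at K.
Path 5: D ← H → C ← G → M
  G is a fork here and G is conditioned on, so the path is blocked at G.
Path 6: D ← H → C ← A ← K → M
  K is a fork here and K is conditioned on, so the path is blocked at K.
All paths are blocked; D ⊥ M | {C, G, K} holds.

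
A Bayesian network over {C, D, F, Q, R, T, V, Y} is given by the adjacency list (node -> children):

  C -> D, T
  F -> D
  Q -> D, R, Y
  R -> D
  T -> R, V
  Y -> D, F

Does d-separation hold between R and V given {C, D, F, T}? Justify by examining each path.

Yes — R and V are d-separated given {C, D, F, T}.

5 paths connect R and V; each must be blocked for d-separation to hold:
Path 1: R ← T → V
  T is a fork here and T is conditioned on, so the path is blocked at T.
Path 2: R ← Q → Y → F → D ← C → T → V
  F is a chain here and F is conditioned on, so the path is blocked at F.
Path 3: R ← Q → Y → D ← C → T → V
  C is a fork here and C is conditioned on, so the path is blocked at C.
Path 4: R ← Q → D ← C → T → V
  C is a fork here and C is conditioned on, so the path is blocked at C.
Path 5: R → D ← C → T → V
  C is a fork here and C is conditioned on, so the path is blocked at C.
All paths are blocked; R ⊥ V | {C, D, F, T} holds.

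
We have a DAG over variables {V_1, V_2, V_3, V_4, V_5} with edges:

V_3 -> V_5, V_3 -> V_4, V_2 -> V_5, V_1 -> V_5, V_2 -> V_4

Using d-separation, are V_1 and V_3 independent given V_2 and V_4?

There are 2 undirected paths between V_1 and V_3; checking each against the conditioning set {V_2, V_4}:
Path 1: V_1 → V_5 ← V_2 → V_4 ← V_3
  V_5 is a collider here and neither V_5 nor any of its descendants is conditioned on, so the collider stays closed — the path is blocked at V_5.
Path 2: V_1 → V_5 ← V_3
  V_5 is a collider here and neither V_5 nor any of its descendants is conditioned on, so the collider stays closed — the path is blocked at V_5.
Since every path is blocked, d-separation holds.

Yes — V_1 and V_3 are d-separated given {V_2, V_4}.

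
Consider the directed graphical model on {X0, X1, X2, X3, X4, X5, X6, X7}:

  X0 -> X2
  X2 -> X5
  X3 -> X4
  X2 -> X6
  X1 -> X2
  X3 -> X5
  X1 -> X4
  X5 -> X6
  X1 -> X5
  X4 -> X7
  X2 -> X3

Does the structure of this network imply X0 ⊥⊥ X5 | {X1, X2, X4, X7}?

Yes — X0 and X5 are d-separated given {X1, X2, X4, X7}.

There are 6 undirected paths between X0 and X5; checking each against the conditioning set {X1, X2, X4, X7}:
  1. X0 → X2 → X5 — X2:chain[blocks] ⇒ blocked
  2. X0 → X2 ← X1 → X5 — X2:collider[open]; X1:fork[blocks] ⇒ blocked
  3. X0 → X2 ← X1 → X4 ← X3 → X5 — X2:collider[open]; X1:fork[blocks]; X4:collider[open]; X3:fork[open] ⇒ blocked
  4. X0 → X2 → X6 ← X5 — X2:chain[blocks]; X6:collider[blocks] ⇒ blocked
  5. X0 → X2 → X3 → X5 — X2:chain[blocks]; X3:chain[open] ⇒ blocked
  6. X0 → X2 → X3 → X4 ← X1 → X5 — X2:chain[blocks]; X3:chain[open]; X4:collider[open]; X1:fork[blocks] ⇒ blocked
Every path is blocked, so X0 and X5 are d-separated given {X1, X2, X4, X7}.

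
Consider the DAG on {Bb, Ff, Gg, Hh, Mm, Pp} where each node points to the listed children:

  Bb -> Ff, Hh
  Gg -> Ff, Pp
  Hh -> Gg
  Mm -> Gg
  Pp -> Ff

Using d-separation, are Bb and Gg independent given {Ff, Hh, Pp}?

There are 3 undirected paths between Bb and Gg; checking each against the conditioning set {Ff, Hh, Pp}:
  1. Bb → Ff ← Gg — Ff:collider[open] ⇒ active
  2. Bb → Ff ← Pp ← Gg — Ff:collider[open]; Pp:chain[blocks] ⇒ blocked
  3. Bb → Hh → Gg — Hh:chain[blocks] ⇒ blocked
Since the path Bb → Ff ← Gg is active, Bb and Gg are not d-separated given {Ff, Hh, Pp}.

No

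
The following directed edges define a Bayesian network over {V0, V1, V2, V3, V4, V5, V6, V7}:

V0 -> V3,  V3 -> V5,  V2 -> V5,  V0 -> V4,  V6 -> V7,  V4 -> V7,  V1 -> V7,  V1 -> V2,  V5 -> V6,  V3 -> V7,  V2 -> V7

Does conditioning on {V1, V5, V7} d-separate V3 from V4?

There are 5 undirected paths between V3 and V4; checking each against the conditioning set {V1, V5, V7}:
Path 1: V3 ← V0 → V4
  V0 is a fork and V0 is not conditioned on — no node blocks this path, so it is active.
Path 2: V3 → V5 ← V2 ← V1 → V7 ← V4
  V1 is a fork here and V1 is conditioned on, so the path is blocked at V1.
Path 3: V3 → V5 ← V2 → V7 ← V4
  V5 is a collider and V5 is conditioned on, which opens it; V2 is a fork and V2 is not conditioned on; V7 is a collider and V7 is conditioned on, which opens it — no node blocks this path, so it is active.
Path 4: V3 → V5 → V6 → V7 ← V4
  V5 is a chain here and V5 is conditioned on, so the path is blocked at V5.
Path 5: V3 → V7 ← V4
  V7 is a collider and V7 is conditioned on, which opens it — no node blocks this path, so it is active.
At least one path is unblocked, so d-separation fails.

No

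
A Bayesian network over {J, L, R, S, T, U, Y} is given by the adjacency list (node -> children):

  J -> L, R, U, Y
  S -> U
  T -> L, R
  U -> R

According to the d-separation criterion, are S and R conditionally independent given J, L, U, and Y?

Yes

There are 3 undirected paths between S and R; checking each against the conditioning set {J, L, U, Y}:
  1. S → U ← J → L ← T → R — U:collider[open]; J:fork[blocks]; L:collider[open]; T:fork[open] ⇒ blocked
  2. S → U ← J → R — U:collider[open]; J:fork[blocks] ⇒ blocked
  3. S → U → R — U:chain[blocks] ⇒ blocked
Every path is blocked, so S and R are d-separated given {J, L, U, Y}.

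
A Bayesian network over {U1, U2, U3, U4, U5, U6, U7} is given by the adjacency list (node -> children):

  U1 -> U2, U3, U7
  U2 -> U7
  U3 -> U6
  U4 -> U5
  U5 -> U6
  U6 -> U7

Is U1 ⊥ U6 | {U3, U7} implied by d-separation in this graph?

No — U1 and U6 are not d-separated given {U3, U7}.

There are 3 undirected paths between U1 and U6; checking each against the conditioning set {U3, U7}:
Path 1: U1 → U3 → U6
  U3 is a chain here and U3 is conditioned on, so the path is blocked at U3.
Path 2: U1 → U7 ← U6
  U7 is a collider and U7 is conditioned on, which opens it — no node blocks this path, so it is active.
Path 3: U1 → U2 → U7 ← U6
  U2 is a chain and U2 is not conditioned on; U7 is a collider and U7 is conditioned on, which opens it — no node blocks this path, so it is active.
At least one path is unblocked, so d-separation fails.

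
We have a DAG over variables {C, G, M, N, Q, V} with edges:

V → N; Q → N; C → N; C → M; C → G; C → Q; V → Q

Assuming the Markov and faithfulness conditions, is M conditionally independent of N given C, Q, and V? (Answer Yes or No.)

Yes

Enumerating the 3 paths from M to N and testing each for blocking by {C, Q, V}:
Path 1: M ← C → N
  C is a fork here and C is conditioned on, so the path is blocked at C.
Path 2: M ← C → Q → N
  C is a fork here and C is conditioned on, so the path is blocked at C.
Path 3: M ← C → Q ← V → N
  C is a fork here and C is conditioned on, so the path is blocked at C.
Every path is blocked, so M and N are d-separated given {C, Q, V}.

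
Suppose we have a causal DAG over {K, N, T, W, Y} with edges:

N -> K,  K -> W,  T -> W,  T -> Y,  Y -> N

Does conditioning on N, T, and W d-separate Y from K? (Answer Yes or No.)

Enumerating the 2 paths from Y to K and testing each for blocking by {N, T, W}:
Path 1: Y ← T → W ← K
  T is a fork here and T is conditioned on, so the path is blocked at T.
Path 2: Y → N → K
  N is a chain here and N is conditioned on, so the path is blocked at N.
All paths are blocked; Y ⊥ K | {N, T, W} holds.

Yes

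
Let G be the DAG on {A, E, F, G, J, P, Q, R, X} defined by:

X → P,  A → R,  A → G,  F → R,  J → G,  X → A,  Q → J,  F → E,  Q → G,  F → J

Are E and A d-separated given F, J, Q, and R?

Yes

There are 3 undirected paths between E and A; checking each against the conditioning set {F, J, Q, R}:
  1. E ← F → J → G ← A — F:fork[blocks]; J:chain[blocks]; G:collider[blocks] ⇒ blocked
  2. E ← F → J ← Q → G ← A — F:fork[blocks]; J:collider[open]; Q:fork[blocks]; G:collider[blocks] ⇒ blocked
  3. E ← F → R ← A — F:fork[blocks]; R:collider[open] ⇒ blocked
Every path is blocked, so E and A are d-separated given {F, J, Q, R}.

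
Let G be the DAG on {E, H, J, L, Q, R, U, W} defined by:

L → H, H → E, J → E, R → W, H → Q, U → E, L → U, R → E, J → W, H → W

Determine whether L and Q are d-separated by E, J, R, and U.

We examine all 4 paths between L and Q:
  1. L → U → E ← J → W ← H → Q — U:chain[blocks]; E:collider[open]; J:fork[blocks]; W:collider[blocks]; H:fork[open] ⇒ blocked
  2. L → U → E ← H → Q — U:chain[blocks]; E:collider[open]; H:fork[open] ⇒ blocked
  3. L → U → E ← R → W ← H → Q — U:chain[blocks]; E:collider[open]; R:fork[blocks]; W:collider[blocks]; H:fork[open] ⇒ blocked
  4. L → H → Q — H:chain[open] ⇒ active
Since the path L → H → Q is active, L and Q are not d-separated given {E, J, R, U}.

No — L and Q are not d-separated given {E, J, R, U}.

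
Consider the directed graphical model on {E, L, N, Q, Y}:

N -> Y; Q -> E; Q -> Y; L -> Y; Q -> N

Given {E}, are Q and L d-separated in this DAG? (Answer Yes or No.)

Yes

There are 2 undirected paths between Q and L; checking each against the conditioning set {E}:
Path 1: Q → Y ← L
  Y is a collider here and neither Y nor any of its descendants is conditioned on, so the collider stays closed — the path is blocked at Y.
Path 2: Q → N → Y ← L
  Y is a collider here and neither Y nor any of its descendants is conditioned on, so the collider stays closed — the path is blocked at Y.
Every path is blocked, so Q and L are d-separated given {E}.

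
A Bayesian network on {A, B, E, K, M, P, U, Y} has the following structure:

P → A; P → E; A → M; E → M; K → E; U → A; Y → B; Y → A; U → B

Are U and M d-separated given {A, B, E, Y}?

Enumerating the 4 paths from U to M and testing each for blocking by {A, B, E, Y}:
Path 1: U → A → M
  A is a chain here and A is conditioned on, so the path is blocked at A.
Path 2: U → A ← P → E → M
  E is a chain here and E is conditioned on, so the path is blocked at E.
Path 3: U → B ← Y → A → M
  Y is a fork here and Y is conditioned on, so the path is blocked at Y.
Path 4: U → B ← Y → A ← P → E → M
  Y is a fork here and Y is conditioned on, so the path is blocked at Y.
All paths are blocked; U ⊥ M | {A, B, E, Y} holds.

Yes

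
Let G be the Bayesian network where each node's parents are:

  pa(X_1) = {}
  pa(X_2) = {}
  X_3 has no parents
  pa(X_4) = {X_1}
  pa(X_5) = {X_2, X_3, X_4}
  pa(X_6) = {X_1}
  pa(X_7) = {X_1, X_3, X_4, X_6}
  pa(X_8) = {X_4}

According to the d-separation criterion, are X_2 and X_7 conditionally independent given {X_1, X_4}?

Yes

4 paths connect X_2 and X_7; each must be blocked for d-separation to hold:
  1. X_2 → X_5 ← X_4 ← X_1 → X_6 → X_7 — X_5:collider[blocks]; X_4:chain[blocks]; X_1:fork[blocks]; X_6:chain[open] ⇒ blocked
  2. X_2 → X_5 ← X_4 ← X_1 → X_7 — X_5:collider[blocks]; X_4:chain[blocks]; X_1:fork[blocks] ⇒ blocked
  3. X_2 → X_5 ← X_4 → X_7 — X_5:collider[blocks]; X_4:fork[blocks] ⇒ blocked
  4. X_2 → X_5 ← X_3 → X_7 — X_5:collider[blocks]; X_3:fork[open] ⇒ blocked
All paths are blocked; X_2 ⊥ X_7 | {X_1, X_4} holds.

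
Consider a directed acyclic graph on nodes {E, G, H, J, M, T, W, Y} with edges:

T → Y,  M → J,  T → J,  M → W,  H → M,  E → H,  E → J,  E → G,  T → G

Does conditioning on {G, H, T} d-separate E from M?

There are 3 undirected paths between E and M; checking each against the conditioning set {G, H, T}:
Path 1: E → J ← M
  J is a collider here and neither J nor any of its descendants is conditioned on, so the collider stays closed — the path is blocked at J.
Path 2: E → H → M
  H is a chain here and H is conditioned on, so the path is blocked at H.
Path 3: E → G ← T → J ← M
  T is a fork here and T is conditioned on, so the path is blocked at T.
Since every path is blocked, d-separation holds.

Yes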